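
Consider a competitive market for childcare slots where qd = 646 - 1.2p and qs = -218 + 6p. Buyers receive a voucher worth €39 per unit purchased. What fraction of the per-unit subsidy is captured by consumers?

Pre-subsidy: 646 - 1.2p = -218 + 6p gives p* = 120, q* = 502.
With the rebate, buyers effectively pay pb = ps − 39, where ps is the price sellers receive.
Demand in terms of ps becomes qd = 646 − 1.2(ps − 39) = 692.8 - 1.2ps. Setting this equal to supply: 692.8 - 1.2ps = -218 + 6ps, so ps = 126.5.
Buyers pay pb = 126.5 − 39 = 87.5; q' = -218 + 6·126.5 = 541.
Buyers' price falls by p* − pb = 120 − 87.5 = 32.5; sellers' price rises by ps − p* = 126.5 − 120 = 6.5.
So consumers capture 32.5/39 = 5/6 of each unit of subsidy.

Consumer share = 5/6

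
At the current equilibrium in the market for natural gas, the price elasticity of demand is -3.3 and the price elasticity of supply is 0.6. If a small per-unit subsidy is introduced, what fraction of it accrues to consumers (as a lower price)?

For a small subsidy around the equilibrium, the benefit split depends on the relative slopes, which at a point are proportional to the elasticities.
Buyer share = εs/(εs + |εd|) = 0.6/(0.6 + 3.3) = 2/13; seller share = |εd|/(εs + |εd|) = 11/13.

Consumer share = 2/13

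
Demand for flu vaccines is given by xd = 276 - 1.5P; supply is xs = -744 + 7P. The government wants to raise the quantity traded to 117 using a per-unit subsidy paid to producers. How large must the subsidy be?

At x = 117, invert demand for the buyer price: Pb = (276 − 117)/1.5 = 106; invert supply for the seller price: Ps = (117 − (-744))/7 = 123.
The subsidy must fill the gap: s = Ps − Pb = 123 − 106 = 17.

Required subsidy s = 17 per unit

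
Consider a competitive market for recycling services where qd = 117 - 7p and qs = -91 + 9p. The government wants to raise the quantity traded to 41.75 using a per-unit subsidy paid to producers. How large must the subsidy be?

Required subsidy s = 4 per unit

At q = 41.75, invert demand for the buyer price: pb = (117 − 41.75)/7 = 10.75; invert supply for the seller price: ps = (41.75 − (-91))/9 = 14.75.
The subsidy must fill the gap: s = ps − pb = 14.75 − 10.75 = 4.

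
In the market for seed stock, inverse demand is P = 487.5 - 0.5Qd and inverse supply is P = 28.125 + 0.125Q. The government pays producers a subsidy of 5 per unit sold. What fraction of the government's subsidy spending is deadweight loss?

DWL / government spending = 4/743

Pre-subsidy: 487.5 - 0.5Q = 28.125 + 0.125Q gives Q* = 735 and P* = 120.
With the subsidy, sellers receive Ps = Pb + 5 for each unit, where Pb is the price buyers pay.
On the curves, Pb = 487.5 - 0.5Q and Ps = 28.125 + 0.125Q; the wedge Ps − Pb = 5 gives 28.125 + 0.125Q − (487.5 - 0.5Q) = 5, so Q' = 743.
Then Pb = 487.5 − 0.5·743 = 116 and Ps = 28.125 + 0.125·743 = 121.
ΔCS = ½(735 + 743)(120 − 116) = 2956; ΔPS = ½(735 + 743)(121 − 120) = 739.
Government spending = 5 × 743 = 3715.
DWL = ½ × 5 × (743 − 735) = 20; fraction = 20 / 3715 = 4/743.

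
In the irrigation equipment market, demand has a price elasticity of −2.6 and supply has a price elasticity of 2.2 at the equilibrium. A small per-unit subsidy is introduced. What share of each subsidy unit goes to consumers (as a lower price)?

Consumer share = 11/24

For a small subsidy around the equilibrium, the benefit split depends on the relative slopes, which at a point are proportional to the elasticities.
Buyer share = εs/(εs + |εd|) = 2.2/(2.2 + 2.6) = 11/24; seller share = |εd|/(εs + |εd|) = 13/24.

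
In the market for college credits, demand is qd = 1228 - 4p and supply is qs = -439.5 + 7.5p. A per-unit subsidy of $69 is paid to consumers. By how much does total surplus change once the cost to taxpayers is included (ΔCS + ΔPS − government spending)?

Net change in total surplus = -$6210

Pre-subsidy: 1228 - 4p = -439.5 + 7.5p gives p* = 145, q* = 648.
With the rebate, buyers effectively pay pb = ps − 69, where ps is the price sellers receive.
Demand in terms of ps becomes qd = 1228 − 4(ps − 69) = 1504 - 4ps. Setting this equal to supply: 1504 - 4ps = -439.5 + 7.5ps, so ps = 169.
Buyers pay pb = 169 − 69 = 100; q' = -439.5 + 7.5·169 = 828.
ΔCS = ½(648 + 828)(145 − 100) = 33210; ΔPS = ½(648 + 828)(169 − 145) = 17712.
Government spending = 69 × 828 = 57132.
Net change = 33210 + 17712 − 57132 = -6210. The loss equals the DWL triangle ½·69·180.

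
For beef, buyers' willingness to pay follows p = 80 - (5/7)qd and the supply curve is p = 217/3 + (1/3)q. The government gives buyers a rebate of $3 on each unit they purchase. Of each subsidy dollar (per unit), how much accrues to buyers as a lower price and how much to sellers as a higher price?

Pre-subsidy: 80 - (5/7)q = 217/3 + (1/3)q gives q* = 161/22 and p* = 1645/22.
With the rebate, buyers effectively pay pb = ps − 3, where ps is the price sellers receive.
On the curves, pb = 80 - (5/7)q and ps = 217/3 + (1/3)q; the wedge ps − pb = 3 gives 217/3 + (1/3)q − (80 - (5/7)q) = 3, so q' = 112/11.
Then pb = 80 − (5/7)·(112/11) = 800/11 and ps = 217/3 + (1/3)·(112/11) = 833/11.
Buyers' price falls by p* − pb = 1645/22 − 800/11 = 45/22; sellers' price rises by ps − p* = 833/11 − 1645/22 = 21/22.

Buyers gain 45/22 per unit; sellers gain 21/22 per unit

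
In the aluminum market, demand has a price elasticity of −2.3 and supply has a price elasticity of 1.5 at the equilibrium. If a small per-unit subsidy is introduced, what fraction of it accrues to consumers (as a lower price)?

Consumer share = 15/38

For a small subsidy around the equilibrium, the benefit split depends on the relative slopes, which at a point are proportional to the elasticities.
Buyer share = εs/(εs + |εd|) = 1.5/(1.5 + 2.3) = 15/38; seller share = |εd|/(εs + |εd|) = 23/38.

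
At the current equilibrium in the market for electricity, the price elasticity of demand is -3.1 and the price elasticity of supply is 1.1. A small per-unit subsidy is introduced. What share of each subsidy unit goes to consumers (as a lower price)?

Consumer share = 11/42

For a small subsidy around the equilibrium, the benefit split depends on the relative slopes, which at a point are proportional to the elasticities.
Buyer share = εs/(εs + |εd|) = 1.1/(1.1 + 3.1) = 11/42; seller share = |εd|/(εs + |εd|) = 31/42.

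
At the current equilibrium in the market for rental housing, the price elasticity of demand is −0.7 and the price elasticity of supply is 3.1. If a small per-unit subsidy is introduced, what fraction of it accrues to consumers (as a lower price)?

Consumer share = 31/38

For a small subsidy around the equilibrium, the benefit split depends on the relative slopes, which at a point are proportional to the elasticities.
Buyer share = εs/(εs + |εd|) = 3.1/(3.1 + 0.7) = 31/38; seller share = |εd|/(εs + |εd|) = 7/38.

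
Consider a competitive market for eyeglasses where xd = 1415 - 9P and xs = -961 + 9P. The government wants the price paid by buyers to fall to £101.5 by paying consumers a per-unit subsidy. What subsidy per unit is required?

At a buyer price of 101.5, quantity demanded is 1415 − 9·101.5 = 501.5.
Sellers supply 501.5 only when they receive Ps with -961 + 9·Ps = 501.5, i.e. Ps = 162.5.
s = Ps − Pb = 162.5 − 101.5 = 61.

Required subsidy s = £61 per unit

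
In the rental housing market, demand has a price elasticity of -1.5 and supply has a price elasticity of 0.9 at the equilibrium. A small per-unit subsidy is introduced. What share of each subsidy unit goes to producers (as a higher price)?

Producer share = 0.625

For a small subsidy around the equilibrium, the benefit split depends on the relative slopes, which at a point are proportional to the elasticities.
Buyer share = εs/(εs + |εd|) = 0.9/(0.9 + 1.5) = 0.375; seller share = |εd|/(εs + |εd|) = 0.625.
So producers capture 0.625 of the subsidy.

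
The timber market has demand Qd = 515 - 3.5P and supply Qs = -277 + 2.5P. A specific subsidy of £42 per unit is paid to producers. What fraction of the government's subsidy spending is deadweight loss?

Pre-subsidy: 515 - 3.5P = -277 + 2.5P gives P* = 132, Q* = 53.
With the subsidy, sellers receive Ps = Pb + 42 for each unit, where Pb is the price buyers pay.
Supply in terms of Pb becomes Qs = -277 + 2.5(Pb + 42) = -172 + 2.5Pb. Setting this equal to demand: 515 - 3.5Pb = -172 + 2.5Pb, so Pb = 114.5.
Sellers receive Ps = 114.5 + 42 = 156.5; Q' = 515 − 3.5·114.5 = 114.25.
ΔCS = ½(53 + 114.25)(132 − 114.5) = 1463.4375; ΔPS = ½(53 + 114.25)(156.5 − 132) = 2048.8125.
Government spending = 42 × 114.25 = 4798.5.
DWL = ½ × 42 × (114.25 − 53) = 1286.25; fraction = 1286.25 / 4798.5 = 245/914.

DWL / government spending = 245/914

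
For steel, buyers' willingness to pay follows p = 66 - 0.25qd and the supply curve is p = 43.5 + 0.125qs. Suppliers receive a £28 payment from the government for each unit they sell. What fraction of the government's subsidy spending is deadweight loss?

Pre-subsidy: 66 - 0.25q = 43.5 + 0.125q gives q* = 60 and p* = 51.
With the subsidy, sellers receive ps = pb + 28 for each unit, where pb is the price buyers pay.
On the curves, pb = 66 - 0.25q and ps = 43.5 + 0.125q; the wedge ps − pb = 28 gives 43.5 + 0.125q − (66 - 0.25q) = 28, so q' = 404/3.
Then pb = 66 − 0.25·(404/3) = 97/3 and ps = 43.5 + 0.125·(404/3) = 181/3.
ΔCS = ½(60 + 404/3)(51 − 97/3) = 16352/9; ΔPS = ½(60 + 404/3)(181/3 − 51) = 8176/9.
Government spending = 28 × 404/3 = 11312/3.
DWL = ½ × 28 × (404/3 − 60) = 3136/3; fraction = (3136/3) / (11312/3) = 28/101.

DWL / government spending = 28/101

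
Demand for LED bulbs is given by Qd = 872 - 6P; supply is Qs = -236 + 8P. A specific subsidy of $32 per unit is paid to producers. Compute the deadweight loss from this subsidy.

Deadweight loss = 12288/7

Pre-subsidy: 872 - 6P = -236 + 8P gives P* = 554/7, Q* = 2780/7.
With the subsidy, sellers receive Ps = Pb + 32 for each unit, where Pb is the price buyers pay.
Supply in terms of Pb becomes Qs = -236 + 8(Pb + 32) = 20 + 8Pb. Setting this equal to demand: 872 - 6Pb = 20 + 8Pb, so Pb = 426/7.
Sellers receive Ps = 426/7 + 32 = 650/7; Q' = 872 − 6·(426/7) = 3548/7.
The subsidy expands output by 3548/7 − 2780/7 = 768/7 past the efficient level; on those units the gap between marginal cost and willingness to pay runs from 0 up to 32.
DWL = ½ × 32 × 768/7 = 12288/7.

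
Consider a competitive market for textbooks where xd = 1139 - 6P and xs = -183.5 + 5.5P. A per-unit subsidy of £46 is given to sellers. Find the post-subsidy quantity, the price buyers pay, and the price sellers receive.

x' = 581; buyers pay £93; sellers receive £139

Pre-subsidy: 1139 - 6P = -183.5 + 5.5P gives P* = 115, x* = 449.
With the subsidy, sellers receive Ps = Pb + 46 for each unit, where Pb is the price buyers pay.
Supply in terms of Pb becomes xs = -183.5 + 5.5(Pb + 46) = 69.5 + 5.5Pb. Setting this equal to demand: 1139 - 6Pb = 69.5 + 5.5Pb, so Pb = 93.
Sellers receive Ps = 93 + 46 = 139; x' = 1139 − 6·93 = 581.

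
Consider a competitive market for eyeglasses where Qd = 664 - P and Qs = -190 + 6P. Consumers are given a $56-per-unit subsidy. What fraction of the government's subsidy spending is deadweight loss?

Pre-subsidy: 664 - P = -190 + 6P gives P* = 122, Q* = 542.
With the rebate, buyers effectively pay Pb = Ps − 56, where Ps is the price sellers receive.
Demand in terms of Ps becomes Qd = 664 − 1(Ps − 56) = 720 - Ps. Setting this equal to supply: 720 - Ps = -190 + 6Ps, so Ps = 130.
Buyers pay Pb = 130 − 56 = 74; Q' = -190 + 6·130 = 590.
ΔCS = ½(542 + 590)(122 − 74) = 27168; ΔPS = ½(542 + 590)(130 − 122) = 4528.
Government spending = 56 × 590 = 33040.
DWL = ½ × 56 × (590 − 542) = 1344; fraction = 1344 / 33040 = 12/295.

DWL / government spending = 12/295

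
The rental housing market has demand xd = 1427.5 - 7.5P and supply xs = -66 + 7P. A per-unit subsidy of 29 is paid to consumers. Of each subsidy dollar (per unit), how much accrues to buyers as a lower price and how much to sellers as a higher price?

Pre-subsidy: 1427.5 - 7.5P = -66 + 7P gives P* = 103, x* = 655.
With the rebate, buyers effectively pay Pb = Ps − 29, where Ps is the price sellers receive.
Demand in terms of Ps becomes xd = 1427.5 − 7.5(Ps − 29) = 1645 - 7.5Ps. Setting this equal to supply: 1645 - 7.5Ps = -66 + 7Ps, so Ps = 118.
Buyers pay Pb = 118 − 29 = 89; x' = -66 + 7·118 = 760.
Buyers' price falls by P* − Pb = 103 − 89 = 14; sellers' price rises by Ps − P* = 118 − 103 = 15.

Buyers gain 14 per unit; sellers gain 15 per unit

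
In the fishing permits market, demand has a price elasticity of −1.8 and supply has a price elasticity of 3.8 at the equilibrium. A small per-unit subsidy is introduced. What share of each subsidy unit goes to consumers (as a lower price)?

Consumer share = 19/28

For a small subsidy around the equilibrium, the benefit split depends on the relative slopes, which at a point are proportional to the elasticities.
Buyer share = εs/(εs + |εd|) = 3.8/(3.8 + 1.8) = 19/28; seller share = |εd|/(εs + |εd|) = 9/28.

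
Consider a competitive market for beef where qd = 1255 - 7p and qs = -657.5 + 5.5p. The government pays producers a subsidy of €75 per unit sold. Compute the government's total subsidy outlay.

Pre-subsidy: 1255 - 7p = -657.5 + 5.5p gives p* = 153, q* = 184.
With the subsidy, sellers receive ps = pb + 75 for each unit, where pb is the price buyers pay.
Supply in terms of pb becomes qs = -657.5 + 5.5(pb + 75) = -245 + 5.5pb. Setting this equal to demand: 1255 - 7pb = -245 + 5.5pb, so pb = 120.
Sellers receive ps = 120 + 75 = 195; q' = 1255 − 7·120 = 415.
Government outlay = subsidy × quantity = 75 × 415 = 31125.

Government cost = €31125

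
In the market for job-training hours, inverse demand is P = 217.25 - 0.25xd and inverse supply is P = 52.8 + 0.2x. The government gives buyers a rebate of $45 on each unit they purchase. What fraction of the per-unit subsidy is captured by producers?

Pre-subsidy: 217.25 - 0.25x = 52.8 + 0.2x gives x* = 3289/9 and P* = 1133/9.
With the rebate, buyers effectively pay Pb = Ps − 45, where Ps is the price sellers receive.
On the curves, Pb = 217.25 - 0.25x and Ps = 52.8 + 0.2x; the wedge Ps − Pb = 45 gives 52.8 + 0.2x − (217.25 - 0.25x) = 45, so x' = 4189/9.
Then Pb = 217.25 − 0.25·(4189/9) = 908/9 and Ps = 52.8 + 0.2·(4189/9) = 1313/9.
Buyers' price falls by P* − Pb = 1133/9 − 908/9 = 25; sellers' price rises by Ps − P* = 1313/9 − 1133/9 = 20.
So producers capture 20/45 = 4/9 of each unit of subsidy.

Producer share = 4/9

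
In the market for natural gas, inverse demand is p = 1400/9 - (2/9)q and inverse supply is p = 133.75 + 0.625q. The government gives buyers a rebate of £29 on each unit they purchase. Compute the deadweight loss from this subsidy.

Pre-subsidy: 1400/9 - (2/9)q = 133.75 + 0.625q gives q* = 1570/61 and p* = 9140/61.
With the rebate, buyers effectively pay pb = ps − 29, where ps is the price sellers receive.
On the curves, pb = 1400/9 - (2/9)q and ps = 133.75 + 0.625q; the wedge ps − pb = 29 gives 133.75 + 0.625q − (1400/9 - (2/9)q) = 29, so q' = 3658/61.
Then pb = 1400/9 − (2/9)·(3658/61) = 8676/61 and ps = 133.75 + 0.625·(3658/61) = 10445/61.
The subsidy expands output by 3658/61 − 1570/61 = 2088/61 past the efficient level; on those units the gap between marginal cost and willingness to pay runs from 0 up to 29.
DWL = ½ × 29 × 2088/61 = 30276/61.

Deadweight loss = 30276/61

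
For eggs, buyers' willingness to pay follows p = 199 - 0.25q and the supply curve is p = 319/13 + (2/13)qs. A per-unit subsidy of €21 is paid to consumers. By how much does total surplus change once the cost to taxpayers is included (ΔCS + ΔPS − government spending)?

Pre-subsidy: 199 - 0.25q = 319/13 + (2/13)q gives q* = 432 and p* = 91.
With the rebate, buyers effectively pay pb = ps − 21, where ps is the price sellers receive.
On the curves, pb = 199 - 0.25q and ps = 319/13 + (2/13)q; the wedge ps − pb = 21 gives 319/13 + (2/13)q − (199 - 0.25q) = 21, so q' = 484.
Then pb = 199 − 0.25·484 = 78 and ps = 319/13 + (2/13)·484 = 99.
ΔCS = ½(432 + 484)(91 − 78) = 5954; ΔPS = ½(432 + 484)(99 − 91) = 3664.
Government spending = 21 × 484 = 10164.
Net change = 5954 + 3664 − 10164 = -546. The loss equals the DWL triangle ½·21·52.

Net change in total surplus = -€546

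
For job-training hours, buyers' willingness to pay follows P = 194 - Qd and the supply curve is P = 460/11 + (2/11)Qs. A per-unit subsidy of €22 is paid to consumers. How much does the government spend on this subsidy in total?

Government cost = 42152/13

Pre-subsidy: 194 - Q = 460/11 + (2/11)Q gives Q* = 1674/13 and P* = 848/13.
With the rebate, buyers effectively pay Pb = Ps − 22, where Ps is the price sellers receive.
On the curves, Pb = 194 - Q and Ps = 460/11 + (2/11)Q; the wedge Ps − Pb = 22 gives 460/11 + (2/11)Q − (194 - Q) = 22, so Q' = 1916/13.
Then Pb = 194 − 1·(1916/13) = 606/13 and Ps = 460/11 + (2/11)·(1916/13) = 892/13.
Government outlay = subsidy × quantity = 22 × 1916/13 = 42152/13.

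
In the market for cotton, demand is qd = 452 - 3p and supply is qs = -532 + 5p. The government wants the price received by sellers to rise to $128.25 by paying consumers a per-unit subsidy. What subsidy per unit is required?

Required subsidy s = $14 per unit

At a seller price of 128.25, quantity supplied is -532 + 5·128.25 = 109.25.
Buyers absorb 109.25 only when they pay pb with 452 − 3·pb = 109.25, i.e. pb = 114.25.
s = ps − pb = 128.25 − 114.25 = 14.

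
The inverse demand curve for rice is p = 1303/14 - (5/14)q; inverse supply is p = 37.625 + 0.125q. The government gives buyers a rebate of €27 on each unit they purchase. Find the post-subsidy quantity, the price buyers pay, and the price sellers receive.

Pre-subsidy: 1303/14 - (5/14)q = 37.625 + 0.125q gives q* = 115 and p* = 52.
With the rebate, buyers effectively pay pb = ps − 27, where ps is the price sellers receive.
On the curves, pb = 1303/14 - (5/14)q and ps = 37.625 + 0.125q; the wedge ps − pb = 27 gives 37.625 + 0.125q − (1303/14 - (5/14)q) = 27, so q' = 171.
Then pb = 1303/14 − (5/14)·171 = 32 and ps = 37.625 + 0.125·171 = 59.

q' = 171; buyers pay €32; sellers receive €59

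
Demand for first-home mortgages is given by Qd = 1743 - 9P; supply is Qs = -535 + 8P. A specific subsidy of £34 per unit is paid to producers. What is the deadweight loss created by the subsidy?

Pre-subsidy: 1743 - 9P = -535 + 8P gives P* = 134, Q* = 537.
With the subsidy, sellers receive Ps = Pb + 34 for each unit, where Pb is the price buyers pay.
Supply in terms of Pb becomes Qs = -535 + 8(Pb + 34) = -263 + 8Pb. Setting this equal to demand: 1743 - 9Pb = -263 + 8Pb, so Pb = 118.
Sellers receive Ps = 118 + 34 = 152; Q' = 1743 − 9·118 = 681.
The subsidy expands output by 681 − 537 = 144 past the efficient level; on those units the gap between marginal cost and willingness to pay runs from 0 up to 34.
DWL = ½ × 34 × 144 = 2448.

Deadweight loss = £2448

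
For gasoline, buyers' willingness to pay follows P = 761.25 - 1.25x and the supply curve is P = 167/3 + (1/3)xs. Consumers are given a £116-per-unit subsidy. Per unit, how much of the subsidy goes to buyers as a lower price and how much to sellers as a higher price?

Buyers gain 1740/19 per unit; sellers gain 464/19 per unit

Pre-subsidy: 761.25 - 1.25x = 167/3 + (1/3)x gives x* = 8467/19 and P* = 3880/19.
With the rebate, buyers effectively pay Pb = Ps − 116, where Ps is the price sellers receive.
On the curves, Pb = 761.25 - 1.25x and Ps = 167/3 + (1/3)x; the wedge Ps − Pb = 116 gives 167/3 + (1/3)x − (761.25 - 1.25x) = 116, so x' = 9859/19.
Then Pb = 761.25 − 1.25·(9859/19) = 2140/19 and Ps = 167/3 + (1/3)·(9859/19) = 4344/19.
Buyers' price falls by P* − Pb = 3880/19 − 2140/19 = 1740/19; sellers' price rises by Ps − P* = 4344/19 − 3880/19 = 464/19.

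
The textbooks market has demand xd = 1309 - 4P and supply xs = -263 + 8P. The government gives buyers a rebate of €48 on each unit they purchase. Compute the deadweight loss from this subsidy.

Deadweight loss = €3072

Pre-subsidy: 1309 - 4P = -263 + 8P gives P* = 131, x* = 785.
With the rebate, buyers effectively pay Pb = Ps − 48, where Ps is the price sellers receive.
Demand in terms of Ps becomes xd = 1309 − 4(Ps − 48) = 1501 - 4Ps. Setting this equal to supply: 1501 - 4Ps = -263 + 8Ps, so Ps = 147.
Buyers pay Pb = 147 − 48 = 99; x' = -263 + 8·147 = 913.
The subsidy expands output by 913 − 785 = 128 past the efficient level; on those units the gap between marginal cost and willingness to pay runs from 0 up to 48.
DWL = ½ × 48 × 128 = 3072.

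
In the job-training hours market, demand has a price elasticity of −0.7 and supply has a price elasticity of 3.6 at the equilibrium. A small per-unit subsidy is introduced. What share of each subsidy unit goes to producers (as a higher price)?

For a small subsidy around the equilibrium, the benefit split depends on the relative slopes, which at a point are proportional to the elasticities.
Buyer share = εs/(εs + |εd|) = 3.6/(3.6 + 0.7) = 36/43; seller share = |εd|/(εs + |εd|) = 7/43.
So producers capture 7/43 of the subsidy.

Producer share = 7/43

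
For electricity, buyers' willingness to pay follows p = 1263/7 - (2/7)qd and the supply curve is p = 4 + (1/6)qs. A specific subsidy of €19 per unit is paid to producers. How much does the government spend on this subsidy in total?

Pre-subsidy: 1263/7 - (2/7)q = 4 + (1/6)q gives q* = 390 and p* = 69.
With the subsidy, sellers receive ps = pb + 19 for each unit, where pb is the price buyers pay.
On the curves, pb = 1263/7 - (2/7)q and ps = 4 + (1/6)q; the wedge ps − pb = 19 gives 4 + (1/6)q − (1263/7 - (2/7)q) = 19, so q' = 432.
Then pb = 1263/7 − (2/7)·432 = 57 and ps = 4 + (1/6)·432 = 76.
Government outlay = subsidy × quantity = 19 × 432 = 8208.

Government cost = €8208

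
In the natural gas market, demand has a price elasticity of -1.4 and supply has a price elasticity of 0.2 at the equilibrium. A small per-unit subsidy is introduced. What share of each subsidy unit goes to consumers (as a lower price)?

Consumer share = 0.125

For a small subsidy around the equilibrium, the benefit split depends on the relative slopes, which at a point are proportional to the elasticities.
Buyer share = εs/(εs + |εd|) = 0.2/(0.2 + 1.4) = 0.125; seller share = |εd|/(εs + |εd|) = 0.875.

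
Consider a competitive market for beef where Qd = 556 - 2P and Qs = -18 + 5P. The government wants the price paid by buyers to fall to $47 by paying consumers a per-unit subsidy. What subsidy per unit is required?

At a buyer price of 47, quantity demanded is 556 − 2·47 = 462.
Sellers supply 462 only when they receive Ps with -18 + 5·Ps = 462, i.e. Ps = 96.
s = Ps − Pb = 96 − 47 = 49.

Required subsidy s = $49 per unit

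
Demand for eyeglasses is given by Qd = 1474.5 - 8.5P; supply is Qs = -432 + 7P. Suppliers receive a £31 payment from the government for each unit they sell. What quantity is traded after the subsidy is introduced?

Q' = 548

Pre-subsidy: 1474.5 - 8.5P = -432 + 7P gives P* = 123, Q* = 429.
With the subsidy, sellers receive Ps = Pb + 31 for each unit, where Pb is the price buyers pay.
Supply in terms of Pb becomes Qs = -432 + 7(Pb + 31) = -215 + 7Pb. Setting this equal to demand: 1474.5 - 8.5Pb = -215 + 7Pb, so Pb = 109.
Sellers receive Ps = 109 + 31 = 140; Q' = 1474.5 − 8.5·109 = 548.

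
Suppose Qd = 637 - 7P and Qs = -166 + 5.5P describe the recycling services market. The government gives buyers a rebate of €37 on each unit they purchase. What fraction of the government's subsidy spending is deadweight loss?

DWL / government spending = 407/2152

Pre-subsidy: 637 - 7P = -166 + 5.5P gives P* = 64.24, Q* = 187.32.
With the rebate, buyers effectively pay Pb = Ps − 37, where Ps is the price sellers receive.
Demand in terms of Ps becomes Qd = 637 − 7(Ps − 37) = 896 - 7Ps. Setting this equal to supply: 896 - 7Ps = -166 + 5.5Ps, so Ps = 84.96.
Buyers pay Pb = 84.96 − 37 = 47.96; Q' = -166 + 5.5·84.96 = 301.28.
ΔCS = ½(187.32 + 301.28)(64.24 − 47.96) = 3977.204; ΔPS = ½(187.32 + 301.28)(84.96 − 64.24) = 5061.896.
Government spending = 37 × 301.28 = 11147.36.
DWL = ½ × 37 × (301.28 − 187.32) = 2108.26; fraction = 2108.26 / 11147.36 = 407/2152.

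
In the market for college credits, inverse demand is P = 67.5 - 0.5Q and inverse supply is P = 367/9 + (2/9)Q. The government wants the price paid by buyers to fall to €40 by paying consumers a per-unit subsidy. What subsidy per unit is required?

Required subsidy s = €13 per unit

At a buyer price of 40, quantity demanded is 135 − 2·40 = 55.
Sellers supply 55 only when they receive Ps = 367/9 + (2/9)·55 = 53.
s = Ps − Pb = 53 − 40 = 13.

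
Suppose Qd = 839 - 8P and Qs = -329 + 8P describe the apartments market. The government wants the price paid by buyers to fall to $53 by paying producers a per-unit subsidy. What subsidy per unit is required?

At a buyer price of 53, quantity demanded is 839 − 8·53 = 415.
Sellers supply 415 only when they receive Ps with -329 + 8·Ps = 415, i.e. Ps = 93.
s = Ps − Pb = 93 − 53 = 40.

Required subsidy s = $40 per unit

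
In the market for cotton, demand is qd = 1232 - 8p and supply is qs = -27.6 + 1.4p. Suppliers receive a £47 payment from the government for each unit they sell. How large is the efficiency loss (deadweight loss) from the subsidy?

Deadweight loss = £1316

Pre-subsidy: 1232 - 8p = -27.6 + 1.4p gives p* = 134, q* = 160.
With the subsidy, sellers receive ps = pb + 47 for each unit, where pb is the price buyers pay.
Supply in terms of pb becomes qs = -27.6 + 1.4(pb + 47) = 38.2 + 1.4pb. Setting this equal to demand: 1232 - 8pb = 38.2 + 1.4pb, so pb = 127.
Sellers receive ps = 127 + 47 = 174; q' = 1232 − 8·127 = 216.
The subsidy expands output by 216 − 160 = 56 past the efficient level; on those units the gap between marginal cost and willingness to pay runs from 0 up to 47.
DWL = ½ × 47 × 56 = 1316.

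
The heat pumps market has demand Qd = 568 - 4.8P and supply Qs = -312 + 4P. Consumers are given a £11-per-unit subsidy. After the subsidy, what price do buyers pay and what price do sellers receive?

Pre-subsidy: 568 - 4.8P = -312 + 4P gives P* = 100, Q* = 88.
With the rebate, buyers effectively pay Pb = Ps − 11, where Ps is the price sellers receive.
Demand in terms of Ps becomes Qd = 568 − 4.8(Ps − 11) = 620.8 - 4.8Ps. Setting this equal to supply: 620.8 - 4.8Ps = -312 + 4Ps, so Ps = 106.
Buyers pay Pb = 106 − 11 = 95; Q' = -312 + 4·106 = 112.

Buyers pay £95; sellers receive £106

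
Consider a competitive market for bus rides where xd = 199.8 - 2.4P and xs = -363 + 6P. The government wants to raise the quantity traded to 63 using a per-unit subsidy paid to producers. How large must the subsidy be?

At x = 63, invert demand for the buyer price: Pb = (199.8 − 63)/2.4 = 57; invert supply for the seller price: Ps = (63 − (-363))/6 = 71.
The subsidy must fill the gap: s = Ps − Pb = 71 − 57 = 14.

Required subsidy s = 14 per unit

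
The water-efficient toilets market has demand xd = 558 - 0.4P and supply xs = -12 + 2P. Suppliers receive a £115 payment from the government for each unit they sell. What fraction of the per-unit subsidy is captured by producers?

Pre-subsidy: 558 - 0.4P = -12 + 2P gives P* = 237.5, x* = 463.
With the subsidy, sellers receive Ps = Pb + 115 for each unit, where Pb is the price buyers pay.
Supply in terms of Pb becomes xs = -12 + 2(Pb + 115) = 218 + 2Pb. Setting this equal to demand: 558 - 0.4Pb = 218 + 2Pb, so Pb = 425/3.
Sellers receive Ps = 425/3 + 115 = 770/3; x' = 558 − 0.4·(425/3) = 1504/3.
Buyers' price falls by P* − Pb = 237.5 − 425/3 = 575/6; sellers' price rises by Ps − P* = 770/3 − 237.5 = 115/6.
So producers capture (115/6)/115 = 1/6 of each unit of subsidy.

Producer share = 1/6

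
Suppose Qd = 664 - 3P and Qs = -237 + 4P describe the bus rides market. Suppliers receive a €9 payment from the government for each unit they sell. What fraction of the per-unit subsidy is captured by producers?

Pre-subsidy: 664 - 3P = -237 + 4P gives P* = 901/7, Q* = 1945/7.
With the subsidy, sellers receive Ps = Pb + 9 for each unit, where Pb is the price buyers pay.
Supply in terms of Pb becomes Qs = -237 + 4(Pb + 9) = -201 + 4Pb. Setting this equal to demand: 664 - 3Pb = -201 + 4Pb, so Pb = 865/7.
Sellers receive Ps = 865/7 + 9 = 928/7; Q' = 664 − 3·(865/7) = 2053/7.
Buyers' price falls by P* − Pb = 901/7 − 865/7 = 36/7; sellers' price rises by Ps − P* = 928/7 − 901/7 = 27/7.
So producers capture (27/7)/9 = 3/7 of each unit of subsidy.

Producer share = 3/7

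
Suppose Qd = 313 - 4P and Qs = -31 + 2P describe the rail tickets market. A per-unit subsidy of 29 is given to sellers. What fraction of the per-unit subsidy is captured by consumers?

Pre-subsidy: 313 - 4P = -31 + 2P gives P* = 172/3, Q* = 251/3.
With the subsidy, sellers receive Ps = Pb + 29 for each unit, where Pb is the price buyers pay.
Supply in terms of Pb becomes Qs = -31 + 2(Pb + 29) = 27 + 2Pb. Setting this equal to demand: 313 - 4Pb = 27 + 2Pb, so Pb = 143/3.
Sellers receive Ps = 143/3 + 29 = 230/3; Q' = 313 − 4·(143/3) = 367/3.
Buyers' price falls by P* − Pb = 172/3 − 143/3 = 29/3; sellers' price rises by Ps − P* = 230/3 − 172/3 = 58/3.
So consumers capture (29/3)/29 = 1/3 of each unit of subsidy.

Consumer share = 1/3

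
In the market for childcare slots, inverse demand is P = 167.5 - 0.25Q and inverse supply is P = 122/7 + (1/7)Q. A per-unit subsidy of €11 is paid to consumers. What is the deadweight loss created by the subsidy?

Deadweight loss = €154

Pre-subsidy: 167.5 - 0.25Q = 122/7 + (1/7)Q gives Q* = 382 and P* = 72.
With the rebate, buyers effectively pay Pb = Ps − 11, where Ps is the price sellers receive.
On the curves, Pb = 167.5 - 0.25Q and Ps = 122/7 + (1/7)Q; the wedge Ps − Pb = 11 gives 122/7 + (1/7)Q − (167.5 - 0.25Q) = 11, so Q' = 410.
Then Pb = 167.5 − 0.25·410 = 65 and Ps = 122/7 + (1/7)·410 = 76.
The subsidy expands output by 410 − 382 = 28 past the efficient level; on those units the gap between marginal cost and willingness to pay runs from 0 up to 11.
DWL = ½ × 11 × 28 = 154.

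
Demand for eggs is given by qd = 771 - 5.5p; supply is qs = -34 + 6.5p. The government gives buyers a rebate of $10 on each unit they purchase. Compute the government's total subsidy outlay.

Government cost = 12955/3

Pre-subsidy: 771 - 5.5p = -34 + 6.5p gives p* = 805/12, q* = 9649/24.
With the rebate, buyers effectively pay pb = ps − 10, where ps is the price sellers receive.
Demand in terms of ps becomes qd = 771 − 5.5(ps − 10) = 826 - 5.5ps. Setting this equal to supply: 826 - 5.5ps = -34 + 6.5ps, so ps = 215/3.
Buyers pay pb = 215/3 − 10 = 185/3; q' = -34 + 6.5·(215/3) = 2591/6.
Government outlay = subsidy × quantity = 10 × 2591/6 = 12955/3.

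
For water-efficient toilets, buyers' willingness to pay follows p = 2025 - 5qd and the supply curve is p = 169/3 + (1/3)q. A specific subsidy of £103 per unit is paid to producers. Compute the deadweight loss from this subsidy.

Pre-subsidy: 2025 - 5q = 169/3 + (1/3)q gives q* = 369.125 and p* = 179.375.
With the subsidy, sellers receive ps = pb + 103 for each unit, where pb is the price buyers pay.
On the curves, pb = 2025 - 5q and ps = 169/3 + (1/3)q; the wedge ps − pb = 103 gives 169/3 + (1/3)q − (2025 - 5q) = 103, so q' = 388.4375.
Then pb = 2025 − 5·388.4375 = 82.8125 and ps = 169/3 + (1/3)·388.4375 = 185.8125.
The subsidy expands output by 388.4375 − 369.125 = 19.3125 past the efficient level; on those units the gap between marginal cost and willingness to pay runs from 0 up to 103.
DWL = ½ × 103 × 19.3125 = 994.59375.

Deadweight loss = £994.59375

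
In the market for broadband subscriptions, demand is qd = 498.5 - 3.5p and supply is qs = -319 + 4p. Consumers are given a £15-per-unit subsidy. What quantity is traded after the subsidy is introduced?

Pre-subsidy: 498.5 - 3.5p = -319 + 4p gives p* = 109, q* = 117.
With the rebate, buyers effectively pay pb = ps − 15, where ps is the price sellers receive.
Demand in terms of ps becomes qd = 498.5 − 3.5(ps − 15) = 551 - 3.5ps. Setting this equal to supply: 551 - 3.5ps = -319 + 4ps, so ps = 116.
Buyers pay pb = 116 − 15 = 101; q' = -319 + 4·116 = 145.

q' = 145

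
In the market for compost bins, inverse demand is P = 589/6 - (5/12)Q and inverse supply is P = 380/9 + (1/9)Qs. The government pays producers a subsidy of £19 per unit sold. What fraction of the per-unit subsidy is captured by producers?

Pre-subsidy: 589/6 - (5/12)Q = 380/9 + (1/9)Q gives Q* = 106 and P* = 54.
With the subsidy, sellers receive Ps = Pb + 19 for each unit, where Pb is the price buyers pay.
On the curves, Pb = 589/6 - (5/12)Q and Ps = 380/9 + (1/9)Q; the wedge Ps − Pb = 19 gives 380/9 + (1/9)Q − (589/6 - (5/12)Q) = 19, so Q' = 142.
Then Pb = 589/6 − (5/12)·142 = 39 and Ps = 380/9 + (1/9)·142 = 58.
Buyers' price falls by P* − Pb = 54 − 39 = 15; sellers' price rises by Ps − P* = 58 − 54 = 4.
So producers capture 4/19 = 4/19 of each unit of subsidy.

Producer share = 4/19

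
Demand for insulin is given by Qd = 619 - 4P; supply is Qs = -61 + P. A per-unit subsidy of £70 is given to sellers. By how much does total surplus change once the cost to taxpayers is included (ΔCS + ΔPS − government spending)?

Net change in total surplus = -£1960

Pre-subsidy: 619 - 4P = -61 + P gives P* = 136, Q* = 75.
With the subsidy, sellers receive Ps = Pb + 70 for each unit, where Pb is the price buyers pay.
Supply in terms of Pb becomes Qs = -61 + 1(Pb + 70) = 9 + Pb. Setting this equal to demand: 619 - 4Pb = 9 + Pb, so Pb = 122.
Sellers receive Ps = 122 + 70 = 192; Q' = 619 − 4·122 = 131.
ΔCS = ½(75 + 131)(136 − 122) = 1442; ΔPS = ½(75 + 131)(192 − 136) = 5768.
Government spending = 70 × 131 = 9170.
Net change = 1442 + 5768 − 9170 = -1960. The loss equals the DWL triangle ½·70·56.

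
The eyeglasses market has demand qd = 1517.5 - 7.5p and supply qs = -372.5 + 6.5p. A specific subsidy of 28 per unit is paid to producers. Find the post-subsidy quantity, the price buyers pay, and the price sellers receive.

q' = 602.5; buyers pay 122; sellers receive 150

Pre-subsidy: 1517.5 - 7.5p = -372.5 + 6.5p gives p* = 135, q* = 505.
With the subsidy, sellers receive ps = pb + 28 for each unit, where pb is the price buyers pay.
Supply in terms of pb becomes qs = -372.5 + 6.5(pb + 28) = -190.5 + 6.5pb. Setting this equal to demand: 1517.5 - 7.5pb = -190.5 + 6.5pb, so pb = 122.
Sellers receive ps = 122 + 28 = 150; q' = 1517.5 − 7.5·122 = 602.5.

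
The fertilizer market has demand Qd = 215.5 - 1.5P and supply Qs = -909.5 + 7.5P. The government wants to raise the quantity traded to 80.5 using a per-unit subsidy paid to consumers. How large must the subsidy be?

At Q = 80.5, invert demand for the buyer price: Pb = (215.5 − 80.5)/1.5 = 90; invert supply for the seller price: Ps = (80.5 − (-909.5))/7.5 = 132.
The subsidy must fill the gap: s = Ps − Pb = 132 − 90 = 42.

Required subsidy s = 42 per unit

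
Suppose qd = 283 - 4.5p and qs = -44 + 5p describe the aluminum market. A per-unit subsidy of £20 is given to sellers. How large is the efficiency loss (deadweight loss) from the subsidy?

Pre-subsidy: 283 - 4.5p = -44 + 5p gives p* = 654/19, q* = 2434/19.
With the subsidy, sellers receive ps = pb + 20 for each unit, where pb is the price buyers pay.
Supply in terms of pb becomes qs = -44 + 5(pb + 20) = 56 + 5pb. Setting this equal to demand: 283 - 4.5pb = 56 + 5pb, so pb = 454/19.
Sellers receive ps = 454/19 + 20 = 834/19; q' = 283 − 4.5·(454/19) = 3334/19.
The subsidy expands output by 3334/19 − 2434/19 = 900/19 past the efficient level; on those units the gap between marginal cost and willingness to pay runs from 0 up to 20.
DWL = ½ × 20 × 900/19 = 9000/19.

Deadweight loss = 9000/19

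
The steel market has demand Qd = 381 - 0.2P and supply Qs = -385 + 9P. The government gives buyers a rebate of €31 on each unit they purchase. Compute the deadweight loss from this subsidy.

Pre-subsidy: 381 - 0.2P = -385 + 9P gives P* = 1915/23, Q* = 8380/23.
With the rebate, buyers effectively pay Pb = Ps − 31, where Ps is the price sellers receive.
Demand in terms of Ps becomes Qd = 381 − 0.2(Ps − 31) = 387.2 - 0.2Ps. Setting this equal to supply: 387.2 - 0.2Ps = -385 + 9Ps, so Ps = 3861/46.
Buyers pay Pb = 3861/46 − 31 = 2435/46; Q' = -385 + 9·(3861/46) = 17039/46.
The subsidy expands output by 17039/46 − 8380/23 = 279/46 past the efficient level; on those units the gap between marginal cost and willingness to pay runs from 0 up to 31.
DWL = ½ × 31 × 279/46 = 8649/92.

Deadweight loss = 8649/92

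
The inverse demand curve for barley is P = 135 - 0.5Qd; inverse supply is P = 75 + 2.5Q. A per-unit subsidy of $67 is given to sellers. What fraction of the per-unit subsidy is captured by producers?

Producer share = 5/6

Pre-subsidy: 135 - 0.5Q = 75 + 2.5Q gives Q* = 20 and P* = 125.
With the subsidy, sellers receive Ps = Pb + 67 for each unit, where Pb is the price buyers pay.
On the curves, Pb = 135 - 0.5Q and Ps = 75 + 2.5Q; the wedge Ps − Pb = 67 gives 75 + 2.5Q − (135 - 0.5Q) = 67, so Q' = 127/3.
Then Pb = 135 − 0.5·(127/3) = 683/6 and Ps = 75 + 2.5·(127/3) = 1085/6.
Buyers' price falls by P* − Pb = 125 − 683/6 = 67/6; sellers' price rises by Ps − P* = 1085/6 − 125 = 335/6.
So producers capture (335/6)/67 = 5/6 of each unit of subsidy.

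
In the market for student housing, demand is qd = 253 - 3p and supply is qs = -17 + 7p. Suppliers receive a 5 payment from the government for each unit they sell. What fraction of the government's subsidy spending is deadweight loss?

DWL / government spending = 21/730

Pre-subsidy: 253 - 3p = -17 + 7p gives p* = 27, q* = 172.
With the subsidy, sellers receive ps = pb + 5 for each unit, where pb is the price buyers pay.
Supply in terms of pb becomes qs = -17 + 7(pb + 5) = 18 + 7pb. Setting this equal to demand: 253 - 3pb = 18 + 7pb, so pb = 23.5.
Sellers receive ps = 23.5 + 5 = 28.5; q' = 253 − 3·23.5 = 182.5.
ΔCS = ½(172 + 182.5)(27 − 23.5) = 620.375; ΔPS = ½(172 + 182.5)(28.5 − 27) = 265.875.
Government spending = 5 × 182.5 = 912.5.
DWL = ½ × 5 × (182.5 − 172) = 26.25; fraction = 26.25 / 912.5 = 21/730.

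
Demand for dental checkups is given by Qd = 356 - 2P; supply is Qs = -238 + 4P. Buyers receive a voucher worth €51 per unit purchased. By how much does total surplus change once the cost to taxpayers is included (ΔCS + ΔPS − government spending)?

Pre-subsidy: 356 - 2P = -238 + 4P gives P* = 99, Q* = 158.
With the rebate, buyers effectively pay Pb = Ps − 51, where Ps is the price sellers receive.
Demand in terms of Ps becomes Qd = 356 − 2(Ps − 51) = 458 - 2Ps. Setting this equal to supply: 458 - 2Ps = -238 + 4Ps, so Ps = 116.
Buyers pay Pb = 116 − 51 = 65; Q' = -238 + 4·116 = 226.
ΔCS = ½(158 + 226)(99 − 65) = 6528; ΔPS = ½(158 + 226)(116 − 99) = 3264.
Government spending = 51 × 226 = 11526.
Net change = 6528 + 3264 − 11526 = -1734. The loss equals the DWL triangle ½·51·68.

Net change in total surplus = -€1734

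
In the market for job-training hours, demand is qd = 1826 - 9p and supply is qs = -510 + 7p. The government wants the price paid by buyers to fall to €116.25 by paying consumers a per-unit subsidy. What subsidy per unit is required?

Required subsidy s = €68 per unit

At a buyer price of 116.25, quantity demanded is 1826 − 9·116.25 = 779.75.
Sellers supply 779.75 only when they receive ps with -510 + 7·ps = 779.75, i.e. ps = 184.25.
s = ps − pb = 184.25 − 116.25 = 68.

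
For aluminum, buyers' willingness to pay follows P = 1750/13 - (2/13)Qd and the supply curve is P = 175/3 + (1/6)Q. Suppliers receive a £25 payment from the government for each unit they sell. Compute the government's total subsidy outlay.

Government cost = £7900

Pre-subsidy: 1750/13 - (2/13)Q = 175/3 + (1/6)Q gives Q* = 238 and P* = 98.
With the subsidy, sellers receive Ps = Pb + 25 for each unit, where Pb is the price buyers pay.
On the curves, Pb = 1750/13 - (2/13)Q and Ps = 175/3 + (1/6)Q; the wedge Ps − Pb = 25 gives 175/3 + (1/6)Q − (1750/13 - (2/13)Q) = 25, so Q' = 316.
Then Pb = 1750/13 − (2/13)·316 = 86 and Ps = 175/3 + (1/6)·316 = 111.
Government outlay = subsidy × quantity = 25 × 316 = 7900.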